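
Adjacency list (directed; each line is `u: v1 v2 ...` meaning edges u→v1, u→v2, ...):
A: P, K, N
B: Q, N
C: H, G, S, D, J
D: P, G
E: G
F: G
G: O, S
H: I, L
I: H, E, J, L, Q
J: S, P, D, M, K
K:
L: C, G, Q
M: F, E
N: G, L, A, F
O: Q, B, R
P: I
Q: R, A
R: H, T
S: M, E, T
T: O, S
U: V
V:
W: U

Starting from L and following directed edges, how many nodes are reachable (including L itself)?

20

BFS from L visits: L, C, G, Q, H, S, D, J, O, R, A, I, M, E, T, P, K, B, N, F
Reachable nodes: 20 of 23 total.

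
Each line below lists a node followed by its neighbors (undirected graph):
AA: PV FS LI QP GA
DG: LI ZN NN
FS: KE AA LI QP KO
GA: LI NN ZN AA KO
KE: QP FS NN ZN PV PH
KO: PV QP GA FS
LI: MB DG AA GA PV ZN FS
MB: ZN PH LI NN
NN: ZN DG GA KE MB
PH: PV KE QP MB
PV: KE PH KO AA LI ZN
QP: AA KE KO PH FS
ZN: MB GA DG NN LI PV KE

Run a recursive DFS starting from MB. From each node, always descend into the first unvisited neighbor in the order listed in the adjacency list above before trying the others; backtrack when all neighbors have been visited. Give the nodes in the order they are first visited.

MB -> ZN -> GA -> LI -> DG -> NN -> KE -> QP -> AA -> PV -> PH -> KO -> FS

Visit MB
MB → ZN
ZN → GA
GA → LI
LI → DG
DG → NN
NN → KE
KE → QP
QP → AA
AA → PV
PV → PH
PV → KO
KO → FS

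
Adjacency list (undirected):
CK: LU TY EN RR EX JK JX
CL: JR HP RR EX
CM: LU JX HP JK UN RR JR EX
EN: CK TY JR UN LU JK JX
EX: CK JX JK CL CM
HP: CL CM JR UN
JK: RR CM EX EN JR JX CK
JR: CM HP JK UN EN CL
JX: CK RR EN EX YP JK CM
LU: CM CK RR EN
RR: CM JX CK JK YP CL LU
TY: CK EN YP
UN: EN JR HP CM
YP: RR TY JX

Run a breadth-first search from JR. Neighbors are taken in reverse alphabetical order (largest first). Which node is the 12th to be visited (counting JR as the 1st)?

TY

Visit JR; enqueue UN, JK, HP, EN, CM, CL → queue [UN, JK, HP, EN, CM, CL]
Visit UN → queue [JK, HP, EN, CM, CL]
Visit JK; enqueue RR, JX, EX, CK → queue [HP, EN, CM, CL, RR, JX, EX, CK]
Visit HP → queue [EN, CM, CL, RR, JX, EX, CK]
Visit EN; enqueue TY, LU → queue [CM, CL, RR, JX, EX, CK, TY, LU]
Visit CM → queue [CL, RR, JX, EX, CK, TY, LU]
Visit CL → queue [RR, JX, EX, CK, TY, LU]
Visit RR; enqueue YP → queue [JX, EX, CK, TY, LU, YP]
Visit JX → queue [EX, CK, TY, LU, YP]
Visit EX → queue [CK, TY, LU, YP]
Visit CK → queue [TY, LU, YP]
Visit TY → queue [LU, YP]
Visit LU → queue [YP]
Visit YP → queue []

Visit order: JR, UN, JK, HP, EN, CM, CL, RR, JX, EX, CK, TY, LU, YP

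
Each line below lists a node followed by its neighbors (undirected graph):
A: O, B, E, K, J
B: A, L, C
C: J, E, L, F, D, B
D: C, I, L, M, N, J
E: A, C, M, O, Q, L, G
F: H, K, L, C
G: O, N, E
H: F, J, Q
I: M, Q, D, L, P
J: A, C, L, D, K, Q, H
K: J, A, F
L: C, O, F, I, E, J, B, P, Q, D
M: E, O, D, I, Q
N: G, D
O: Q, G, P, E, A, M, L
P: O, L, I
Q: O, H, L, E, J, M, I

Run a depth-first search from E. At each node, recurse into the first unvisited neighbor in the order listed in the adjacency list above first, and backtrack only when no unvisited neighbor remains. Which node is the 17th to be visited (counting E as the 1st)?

Visit E
E → A
A → O
O → Q
Q → H
H → F
F → K
K → J
J → C
C → L
L → I
I → M
M → D
D → N
N → G
I → P
L → B

Visit order: E, A, O, Q, H, F, K, J, C, L, I, M, D, N, G, P, B

B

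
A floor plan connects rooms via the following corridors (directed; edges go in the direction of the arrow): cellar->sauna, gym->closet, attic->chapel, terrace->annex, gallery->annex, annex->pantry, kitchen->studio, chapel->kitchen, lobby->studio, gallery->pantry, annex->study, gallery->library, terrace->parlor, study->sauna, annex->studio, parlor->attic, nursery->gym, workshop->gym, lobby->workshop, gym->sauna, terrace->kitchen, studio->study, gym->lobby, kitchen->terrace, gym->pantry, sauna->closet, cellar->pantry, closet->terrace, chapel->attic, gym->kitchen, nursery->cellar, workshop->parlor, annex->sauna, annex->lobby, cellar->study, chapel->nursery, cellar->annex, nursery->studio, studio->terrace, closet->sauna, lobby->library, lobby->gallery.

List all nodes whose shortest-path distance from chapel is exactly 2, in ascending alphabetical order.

cellar, gym, studio, terrace

Level 0: chapel
Level 1: attic, kitchen, nursery
Level 2: cellar, gym, studio, terrace
Level 3: annex, closet, lobby, pantry, parlor, sauna, study
Level 4: gallery, library, workshop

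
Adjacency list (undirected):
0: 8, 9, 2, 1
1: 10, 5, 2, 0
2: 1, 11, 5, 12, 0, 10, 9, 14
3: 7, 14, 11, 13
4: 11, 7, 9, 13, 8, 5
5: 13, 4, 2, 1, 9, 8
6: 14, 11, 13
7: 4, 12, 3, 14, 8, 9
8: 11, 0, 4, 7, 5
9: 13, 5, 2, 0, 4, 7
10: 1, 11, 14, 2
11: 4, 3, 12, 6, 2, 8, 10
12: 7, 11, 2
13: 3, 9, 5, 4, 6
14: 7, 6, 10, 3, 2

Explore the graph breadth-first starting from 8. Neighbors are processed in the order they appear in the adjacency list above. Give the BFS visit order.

Visit 8; enqueue 11, 0, 4, 7, 5 → queue [11, 0, 4, 7, 5]
Visit 11; enqueue 3, 12, 6, 2, 10 → queue [0, 4, 7, 5, 3, 12, 6, 2, 10]
Visit 0; enqueue 9, 1 → queue [4, 7, 5, 3, 12, 6, 2, 10, 9, 1]
Visit 4; enqueue 13 → queue [7, 5, 3, 12, 6, 2, 10, 9, 1, 13]
Visit 7; enqueue 14 → queue [5, 3, 12, 6, 2, 10, 9, 1, 13, 14]
Visit 5 → queue [3, 12, 6, 2, 10, 9, 1, 13, 14]
Visit 3 → queue [12, 6, 2, 10, 9, 1, 13, 14]
Visit 12 → queue [6, 2, 10, 9, 1, 13, 14]
Visit 6 → queue [2, 10, 9, 1, 13, 14]
Visit 2 → queue [10, 9, 1, 13, 14]
Visit 10 → queue [9, 1, 13, 14]
Visit 9 → queue [1, 13, 14]
Visit 1 → queue [13, 14]
Visit 13 → queue [14]
Visit 14 → queue []

8 -> 11 -> 0 -> 4 -> 7 -> 5 -> 3 -> 12 -> 6 -> 2 -> 10 -> 9 -> 1 -> 13 -> 14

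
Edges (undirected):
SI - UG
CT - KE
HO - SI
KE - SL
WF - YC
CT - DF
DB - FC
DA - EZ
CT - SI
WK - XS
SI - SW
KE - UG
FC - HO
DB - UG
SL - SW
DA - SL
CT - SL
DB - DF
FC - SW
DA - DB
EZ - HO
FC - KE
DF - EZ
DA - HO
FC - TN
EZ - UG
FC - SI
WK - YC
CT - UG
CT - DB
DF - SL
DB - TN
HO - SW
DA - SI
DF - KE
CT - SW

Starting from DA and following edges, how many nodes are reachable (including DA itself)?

13

BFS from DA visits: DA, SL, SI, HO, EZ, DB, SW, KE, DF, CT, UG, FC, TN
Reachable nodes: 13 of 17 total.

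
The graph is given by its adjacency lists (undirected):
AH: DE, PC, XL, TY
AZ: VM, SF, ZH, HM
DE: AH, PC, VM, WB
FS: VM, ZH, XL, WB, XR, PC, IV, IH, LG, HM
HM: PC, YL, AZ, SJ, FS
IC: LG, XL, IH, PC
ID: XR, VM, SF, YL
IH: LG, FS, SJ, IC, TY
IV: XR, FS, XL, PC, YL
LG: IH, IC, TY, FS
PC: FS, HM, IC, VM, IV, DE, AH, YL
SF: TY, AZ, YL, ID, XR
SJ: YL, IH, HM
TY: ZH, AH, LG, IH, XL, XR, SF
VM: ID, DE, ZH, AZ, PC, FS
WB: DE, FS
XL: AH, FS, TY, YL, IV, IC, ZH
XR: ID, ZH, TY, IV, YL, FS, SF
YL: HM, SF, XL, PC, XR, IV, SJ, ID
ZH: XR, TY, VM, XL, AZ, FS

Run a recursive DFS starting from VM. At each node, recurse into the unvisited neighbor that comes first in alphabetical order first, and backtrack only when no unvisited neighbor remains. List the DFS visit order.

VM, AZ, HM, FS, IH, IC, LG, TY, AH, DE, PC, IV, XL, YL, ID, SF, XR, ZH, SJ, WB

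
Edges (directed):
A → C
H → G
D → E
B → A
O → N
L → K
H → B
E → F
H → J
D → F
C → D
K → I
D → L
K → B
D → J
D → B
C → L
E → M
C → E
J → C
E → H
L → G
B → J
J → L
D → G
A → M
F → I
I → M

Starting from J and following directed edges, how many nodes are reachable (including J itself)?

BFS from J visits: J, L, C, K, G, E, D, I, B, M, H, F, A
Reachable nodes: 13 of 15 total.

13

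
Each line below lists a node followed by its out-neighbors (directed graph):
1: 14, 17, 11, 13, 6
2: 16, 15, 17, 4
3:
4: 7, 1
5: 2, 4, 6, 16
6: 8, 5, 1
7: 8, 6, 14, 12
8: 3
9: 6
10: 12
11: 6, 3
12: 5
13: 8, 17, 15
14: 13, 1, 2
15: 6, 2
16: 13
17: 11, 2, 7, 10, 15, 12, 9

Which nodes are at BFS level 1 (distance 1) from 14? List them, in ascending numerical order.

1, 2, 13

Level 0: 14
Level 1: 1, 2, 13
Level 2: 4, 6, 8, 11, 15, 16, 17
Level 3: 3, 5, 7, 9, 10, 12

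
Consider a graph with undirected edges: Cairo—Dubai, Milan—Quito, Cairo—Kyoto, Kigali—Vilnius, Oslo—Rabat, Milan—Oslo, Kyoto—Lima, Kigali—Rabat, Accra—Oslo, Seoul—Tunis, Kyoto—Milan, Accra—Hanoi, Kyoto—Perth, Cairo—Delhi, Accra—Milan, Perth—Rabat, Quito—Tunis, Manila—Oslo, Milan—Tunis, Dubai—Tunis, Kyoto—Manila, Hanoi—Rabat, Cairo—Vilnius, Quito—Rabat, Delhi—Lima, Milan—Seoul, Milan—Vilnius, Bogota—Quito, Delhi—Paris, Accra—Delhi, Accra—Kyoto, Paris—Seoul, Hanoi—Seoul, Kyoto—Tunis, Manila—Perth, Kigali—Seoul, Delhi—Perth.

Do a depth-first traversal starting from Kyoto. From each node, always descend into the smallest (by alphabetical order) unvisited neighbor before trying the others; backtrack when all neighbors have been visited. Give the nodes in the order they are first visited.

Visit Kyoto
Kyoto → Accra
Accra → Delhi
Delhi → Cairo
Cairo → Dubai
Dubai → Tunis
Tunis → Milan
Milan → Oslo
Oslo → Manila
Manila → Perth
Perth → Rabat
Rabat → Hanoi
Hanoi → Seoul
Seoul → Kigali
Kigali → Vilnius
Seoul → Paris
Rabat → Quito
Quito → Bogota
Delhi → Lima

Kyoto, Accra, Delhi, Cairo, Dubai, Tunis, Milan, Oslo, Manila, Perth, Rabat, Hanoi, Seoul, Kigali, Vilnius, Paris, Quito, Bogota, Lima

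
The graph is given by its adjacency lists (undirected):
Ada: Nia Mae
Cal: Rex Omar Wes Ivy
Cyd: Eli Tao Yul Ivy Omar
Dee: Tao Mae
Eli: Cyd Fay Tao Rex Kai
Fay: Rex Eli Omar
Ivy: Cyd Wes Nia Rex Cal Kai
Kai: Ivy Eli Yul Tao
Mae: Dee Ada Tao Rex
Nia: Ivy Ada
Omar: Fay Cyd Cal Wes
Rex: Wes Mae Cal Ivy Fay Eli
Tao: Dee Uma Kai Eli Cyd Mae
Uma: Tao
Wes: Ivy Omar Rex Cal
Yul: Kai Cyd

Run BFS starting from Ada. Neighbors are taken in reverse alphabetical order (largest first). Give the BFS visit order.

Visit Ada; enqueue Nia, Mae → queue [Nia, Mae]
Visit Nia; enqueue Ivy → queue [Mae, Ivy]
Visit Mae; enqueue Tao, Rex, Dee → queue [Ivy, Tao, Rex, Dee]
Visit Ivy; enqueue Wes, Kai, Cyd, Cal → queue [Tao, Rex, Dee, Wes, Kai, Cyd, Cal]
Visit Tao; enqueue Uma, Eli → queue [Rex, Dee, Wes, Kai, Cyd, Cal, Uma, Eli]
Visit Rex; enqueue Fay → queue [Dee, Wes, Kai, Cyd, Cal, Uma, Eli, Fay]
Visit Dee → queue [Wes, Kai, Cyd, Cal, Uma, Eli, Fay]
Visit Wes; enqueue Omar → queue [Kai, Cyd, Cal, Uma, Eli, Fay, Omar]
Visit Kai; enqueue Yul → queue [Cyd, Cal, Uma, Eli, Fay, Omar, Yul]
Visit Cyd → queue [Cal, Uma, Eli, Fay, Omar, Yul]
Visit Cal → queue [Uma, Eli, Fay, Omar, Yul]
Visit Uma → queue [Eli, Fay, Omar, Yul]
Visit Eli → queue [Fay, Omar, Yul]
Visit Fay → queue [Omar, Yul]
Visit Omar → queue [Yul]
Visit Yul → queue []

Ada, Nia, Mae, Ivy, Tao, Rex, Dee, Wes, Kai, Cyd, Cal, Uma, Eli, Fay, Omar, Yul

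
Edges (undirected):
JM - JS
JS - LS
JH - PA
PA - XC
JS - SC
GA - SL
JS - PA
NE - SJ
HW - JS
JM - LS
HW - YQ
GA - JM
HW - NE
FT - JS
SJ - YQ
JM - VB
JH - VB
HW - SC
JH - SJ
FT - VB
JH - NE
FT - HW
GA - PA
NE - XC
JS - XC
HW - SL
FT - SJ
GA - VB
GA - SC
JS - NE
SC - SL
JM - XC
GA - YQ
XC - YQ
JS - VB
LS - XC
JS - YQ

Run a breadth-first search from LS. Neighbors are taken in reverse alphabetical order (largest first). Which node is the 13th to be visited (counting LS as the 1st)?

Visit LS; enqueue XC, JS, JM → queue [XC, JS, JM]
Visit XC; enqueue YQ, PA, NE → queue [JS, JM, YQ, PA, NE]
Visit JS; enqueue VB, SC, HW, FT → queue [JM, YQ, PA, NE, VB, SC, HW, FT]
Visit JM; enqueue GA → queue [YQ, PA, NE, VB, SC, HW, FT, GA]
Visit YQ; enqueue SJ → queue [PA, NE, VB, SC, HW, FT, GA, SJ]
Visit PA; enqueue JH → queue [NE, VB, SC, HW, FT, GA, SJ, JH]
Visit NE → queue [VB, SC, HW, FT, GA, SJ, JH]
Visit VB → queue [SC, HW, FT, GA, SJ, JH]
Visit SC; enqueue SL → queue [HW, FT, GA, SJ, JH, SL]
Visit HW → queue [FT, GA, SJ, JH, SL]
Visit FT → queue [GA, SJ, JH, SL]
Visit GA → queue [SJ, JH, SL]
Visit SJ → queue [JH, SL]
Visit JH → queue [SL]
Visit SL → queue []

Visit order: LS, XC, JS, JM, YQ, PA, NE, VB, SC, HW, FT, GA, SJ, JH, SL

SJ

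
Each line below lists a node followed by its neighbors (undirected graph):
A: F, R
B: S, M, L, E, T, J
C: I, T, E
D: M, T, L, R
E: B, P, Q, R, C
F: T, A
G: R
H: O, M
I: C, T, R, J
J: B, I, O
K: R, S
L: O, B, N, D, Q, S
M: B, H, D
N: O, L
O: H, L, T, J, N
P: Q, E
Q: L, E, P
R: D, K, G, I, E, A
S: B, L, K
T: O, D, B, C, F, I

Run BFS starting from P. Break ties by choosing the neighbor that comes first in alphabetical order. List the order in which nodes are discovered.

P -> E -> Q -> B -> C -> R -> L -> J -> M -> S -> T -> I -> A -> D -> G -> K -> N -> O -> H -> F

Visit P; enqueue E, Q → queue [E, Q]
Visit E; enqueue B, C, R → queue [Q, B, C, R]
Visit Q; enqueue L → queue [B, C, R, L]
Visit B; enqueue J, M, S, T → queue [C, R, L, J, M, S, T]
Visit C; enqueue I → queue [R, L, J, M, S, T, I]
Visit R; enqueue A, D, G, K → queue [L, J, M, S, T, I, A, D, G, K]
Visit L; enqueue N, O → queue [J, M, S, T, I, A, D, G, K, N, O]
Visit J → queue [M, S, T, I, A, D, G, K, N, O]
Visit M; enqueue H → queue [S, T, I, A, D, G, K, N, O, H]
Visit S → queue [T, I, A, D, G, K, N, O, H]
Visit T; enqueue F → queue [I, A, D, G, K, N, O, H, F]
Visit I → queue [A, D, G, K, N, O, H, F]
Visit A → queue [D, G, K, N, O, H, F]
Visit D → queue [G, K, N, O, H, F]
Visit G → queue [K, N, O, H, F]
Visit K → queue [N, O, H, F]
Visit N → queue [O, H, F]
Visit O → queue [H, F]
Visit H → queue [F]
Visit F → queue []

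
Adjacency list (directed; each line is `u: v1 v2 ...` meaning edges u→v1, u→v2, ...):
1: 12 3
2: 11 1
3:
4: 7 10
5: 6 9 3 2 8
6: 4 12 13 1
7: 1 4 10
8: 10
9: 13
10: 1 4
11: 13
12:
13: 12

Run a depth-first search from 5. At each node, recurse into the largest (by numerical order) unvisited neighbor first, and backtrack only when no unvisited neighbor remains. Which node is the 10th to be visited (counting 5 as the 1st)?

3

Visit 5
5 → 9
9 → 13
13 → 12
5 → 8
8 → 10
10 → 4
4 → 7
7 → 1
1 → 3
5 → 6
5 → 2
2 → 11

Visit order: 5, 9, 13, 12, 8, 10, 4, 7, 1, 3, 6, 2, 11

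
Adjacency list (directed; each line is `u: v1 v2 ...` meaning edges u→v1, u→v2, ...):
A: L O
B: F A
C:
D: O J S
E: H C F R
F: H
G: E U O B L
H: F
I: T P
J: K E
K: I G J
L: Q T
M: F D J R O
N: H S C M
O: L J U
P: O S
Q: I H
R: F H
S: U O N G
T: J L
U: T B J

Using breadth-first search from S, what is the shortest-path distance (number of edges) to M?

Level 0: S
Level 1: G, N, O, U
Level 2: B, C, E, H, J, L, M, T
Level 3: A, D, F, K, Q, R
Level 4: I
Level 5: P
M first appears at level 2.

2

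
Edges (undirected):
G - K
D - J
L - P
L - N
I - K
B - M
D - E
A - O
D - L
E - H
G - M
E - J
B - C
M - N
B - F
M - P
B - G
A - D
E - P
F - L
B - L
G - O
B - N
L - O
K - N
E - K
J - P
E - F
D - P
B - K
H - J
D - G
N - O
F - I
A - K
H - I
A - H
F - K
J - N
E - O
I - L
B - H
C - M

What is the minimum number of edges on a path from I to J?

2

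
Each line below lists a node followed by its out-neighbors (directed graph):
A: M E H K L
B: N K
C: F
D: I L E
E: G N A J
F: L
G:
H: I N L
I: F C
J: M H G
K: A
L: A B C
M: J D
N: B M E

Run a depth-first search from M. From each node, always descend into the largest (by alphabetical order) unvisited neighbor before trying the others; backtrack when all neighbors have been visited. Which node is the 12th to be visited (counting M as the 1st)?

Visit M
M → J
J → H
H → N
N → E
E → G
E → A
A → L
L → C
C → F
L → B
B → K
H → I
M → D

Visit order: M, J, H, N, E, G, A, L, C, F, B, K, I, D

K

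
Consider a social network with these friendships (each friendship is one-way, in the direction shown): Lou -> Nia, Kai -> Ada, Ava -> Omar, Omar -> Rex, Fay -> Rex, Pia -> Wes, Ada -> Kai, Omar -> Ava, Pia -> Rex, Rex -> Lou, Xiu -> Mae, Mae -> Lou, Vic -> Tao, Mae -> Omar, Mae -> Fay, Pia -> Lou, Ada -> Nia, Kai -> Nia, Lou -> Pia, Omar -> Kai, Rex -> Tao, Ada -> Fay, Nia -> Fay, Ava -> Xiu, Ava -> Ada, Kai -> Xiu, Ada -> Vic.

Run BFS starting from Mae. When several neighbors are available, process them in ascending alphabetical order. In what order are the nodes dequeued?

Visit Mae; enqueue Fay, Lou, Omar → queue [Fay, Lou, Omar]
Visit Fay; enqueue Rex → queue [Lou, Omar, Rex]
Visit Lou; enqueue Nia, Pia → queue [Omar, Rex, Nia, Pia]
Visit Omar; enqueue Ava, Kai → queue [Rex, Nia, Pia, Ava, Kai]
Visit Rex; enqueue Tao → queue [Nia, Pia, Ava, Kai, Tao]
Visit Nia → queue [Pia, Ava, Kai, Tao]
Visit Pia; enqueue Wes → queue [Ava, Kai, Tao, Wes]
Visit Ava; enqueue Ada, Xiu → queue [Kai, Tao, Wes, Ada, Xiu]
Visit Kai → queue [Tao, Wes, Ada, Xiu]
Visit Tao → queue [Wes, Ada, Xiu]
Visit Wes → queue [Ada, Xiu]
Visit Ada; enqueue Vic → queue [Xiu, Vic]
Visit Xiu → queue [Vic]
Visit Vic → queue []

Mae, Fay, Lou, Omar, Rex, Nia, Pia, Ava, Kai, Tao, Wes, Ada, Xiu, Vic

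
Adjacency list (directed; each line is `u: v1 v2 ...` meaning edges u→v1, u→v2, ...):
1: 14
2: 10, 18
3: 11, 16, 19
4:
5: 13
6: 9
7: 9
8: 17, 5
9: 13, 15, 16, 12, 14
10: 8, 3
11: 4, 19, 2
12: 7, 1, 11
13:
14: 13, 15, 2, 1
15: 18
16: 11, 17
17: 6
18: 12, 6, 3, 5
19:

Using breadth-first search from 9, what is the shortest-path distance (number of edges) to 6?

Level 0: 9
Level 1: 12, 13, 14, 15, 16
Level 2: 1, 2, 7, 11, 17, 18
Level 3: 3, 4, 5, 6, 10, 19
Level 4: 8
6 first appears at level 3.

3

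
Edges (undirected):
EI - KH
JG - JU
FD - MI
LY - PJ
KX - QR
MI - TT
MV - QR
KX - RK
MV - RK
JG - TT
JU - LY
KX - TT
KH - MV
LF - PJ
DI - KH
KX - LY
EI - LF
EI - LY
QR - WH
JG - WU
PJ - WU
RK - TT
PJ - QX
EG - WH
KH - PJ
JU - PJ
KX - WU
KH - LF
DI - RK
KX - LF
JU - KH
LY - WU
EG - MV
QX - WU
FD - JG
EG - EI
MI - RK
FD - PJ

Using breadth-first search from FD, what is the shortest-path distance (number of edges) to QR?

4

Level 0: FD
Level 1: JG, MI, PJ
Level 2: JU, KH, LF, LY, QX, RK, TT, WU
Level 3: DI, EI, KX, MV
Level 4: EG, QR
Level 5: WH
QR first appears at level 4.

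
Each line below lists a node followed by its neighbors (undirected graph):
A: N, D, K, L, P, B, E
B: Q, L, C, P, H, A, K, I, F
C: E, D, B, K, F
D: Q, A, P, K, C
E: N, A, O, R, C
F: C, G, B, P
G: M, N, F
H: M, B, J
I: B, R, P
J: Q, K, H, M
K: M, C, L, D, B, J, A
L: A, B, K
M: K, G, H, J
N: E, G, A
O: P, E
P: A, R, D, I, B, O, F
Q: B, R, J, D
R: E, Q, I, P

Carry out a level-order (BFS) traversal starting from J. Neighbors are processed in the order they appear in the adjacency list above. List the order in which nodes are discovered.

J → Q → K → H → M → B → R → D → C → L → A → G → P → I → F → E → N → O

Visit J; enqueue Q, K, H, M → queue [Q, K, H, M]
Visit Q; enqueue B, R, D → queue [K, H, M, B, R, D]
Visit K; enqueue C, L, A → queue [H, M, B, R, D, C, L, A]
Visit H → queue [M, B, R, D, C, L, A]
Visit M; enqueue G → queue [B, R, D, C, L, A, G]
Visit B; enqueue P, I, F → queue [R, D, C, L, A, G, P, I, F]
Visit R; enqueue E → queue [D, C, L, A, G, P, I, F, E]
Visit D → queue [C, L, A, G, P, I, F, E]
Visit C → queue [L, A, G, P, I, F, E]
Visit L → queue [A, G, P, I, F, E]
Visit A; enqueue N → queue [G, P, I, F, E, N]
Visit G → queue [P, I, F, E, N]
Visit P; enqueue O → queue [I, F, E, N, O]
Visit I → queue [F, E, N, O]
Visit F → queue [E, N, O]
Visit E → queue [N, O]
Visit N → queue [O]
Visit O → queue []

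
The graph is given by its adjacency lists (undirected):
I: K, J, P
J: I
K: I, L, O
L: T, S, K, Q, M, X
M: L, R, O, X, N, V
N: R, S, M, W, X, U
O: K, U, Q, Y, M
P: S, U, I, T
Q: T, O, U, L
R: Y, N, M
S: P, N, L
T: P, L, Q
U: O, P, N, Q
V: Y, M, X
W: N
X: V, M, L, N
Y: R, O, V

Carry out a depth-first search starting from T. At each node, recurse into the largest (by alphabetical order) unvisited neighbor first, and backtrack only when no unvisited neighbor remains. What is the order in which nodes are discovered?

Visit T
T → Q
Q → U
U → P
P → S
S → N
N → X
X → V
V → Y
Y → R
R → M
M → O
O → K
K → L
K → I
I → J
N → W

T → Q → U → P → S → N → X → V → Y → R → M → O → K → L → I → J → W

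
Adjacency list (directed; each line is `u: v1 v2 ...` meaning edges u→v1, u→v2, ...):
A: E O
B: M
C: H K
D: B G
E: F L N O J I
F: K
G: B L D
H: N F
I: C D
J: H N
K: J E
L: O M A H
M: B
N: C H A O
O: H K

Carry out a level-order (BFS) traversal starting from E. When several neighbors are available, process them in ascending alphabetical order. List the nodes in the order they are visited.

Visit E; enqueue F, I, J, L, N, O → queue [F, I, J, L, N, O]
Visit F; enqueue K → queue [I, J, L, N, O, K]
Visit I; enqueue C, D → queue [J, L, N, O, K, C, D]
Visit J; enqueue H → queue [L, N, O, K, C, D, H]
Visit L; enqueue A, M → queue [N, O, K, C, D, H, A, M]
Visit N → queue [O, K, C, D, H, A, M]
Visit O → queue [K, C, D, H, A, M]
Visit K → queue [C, D, H, A, M]
Visit C → queue [D, H, A, M]
Visit D; enqueue B, G → queue [H, A, M, B, G]
Visit H → queue [A, M, B, G]
Visit A → queue [M, B, G]
Visit M → queue [B, G]
Visit B → queue [G]
Visit G → queue []

E, F, I, J, L, N, O, K, C, D, H, A, M, B, G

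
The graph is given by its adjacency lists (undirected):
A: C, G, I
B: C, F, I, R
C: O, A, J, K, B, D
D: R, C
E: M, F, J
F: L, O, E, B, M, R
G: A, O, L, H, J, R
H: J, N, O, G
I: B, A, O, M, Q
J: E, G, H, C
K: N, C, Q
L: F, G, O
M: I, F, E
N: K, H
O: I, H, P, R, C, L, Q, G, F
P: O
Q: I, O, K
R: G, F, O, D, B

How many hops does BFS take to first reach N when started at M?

Level 0: M
Level 1: E, F, I
Level 2: A, B, J, L, O, Q, R
Level 3: C, D, G, H, K, P
Level 4: N
N first appears at level 4.

4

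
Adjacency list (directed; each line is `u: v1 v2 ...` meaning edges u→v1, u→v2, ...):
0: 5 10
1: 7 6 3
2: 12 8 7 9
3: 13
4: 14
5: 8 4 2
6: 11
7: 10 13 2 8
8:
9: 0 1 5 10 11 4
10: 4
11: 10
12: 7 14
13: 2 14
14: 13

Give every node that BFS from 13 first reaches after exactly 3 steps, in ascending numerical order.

Level 0: 13
Level 1: 2, 14
Level 2: 7, 8, 9, 12
Level 3: 0, 1, 4, 5, 10, 11
Level 4: 3, 6

0, 1, 4, 5, 10, 11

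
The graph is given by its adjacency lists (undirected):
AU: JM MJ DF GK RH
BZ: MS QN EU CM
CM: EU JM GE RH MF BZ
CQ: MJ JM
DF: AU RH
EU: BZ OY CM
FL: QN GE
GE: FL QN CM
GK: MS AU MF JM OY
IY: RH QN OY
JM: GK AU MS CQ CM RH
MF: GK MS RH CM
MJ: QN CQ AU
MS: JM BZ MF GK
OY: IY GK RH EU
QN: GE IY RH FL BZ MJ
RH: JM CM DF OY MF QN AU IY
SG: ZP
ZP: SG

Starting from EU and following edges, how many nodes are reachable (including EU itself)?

BFS from EU visits: EU, BZ, OY, CM, MS, QN, IY, GK, RH, JM, GE, MF, FL, MJ, AU, DF, CQ
Reachable nodes: 17 of 19 total.

17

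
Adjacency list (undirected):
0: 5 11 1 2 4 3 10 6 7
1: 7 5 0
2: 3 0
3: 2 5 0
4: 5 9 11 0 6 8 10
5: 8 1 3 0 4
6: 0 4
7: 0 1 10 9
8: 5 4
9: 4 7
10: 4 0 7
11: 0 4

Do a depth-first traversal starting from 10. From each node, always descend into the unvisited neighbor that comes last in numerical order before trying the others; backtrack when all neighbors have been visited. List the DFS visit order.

Visit 10
10 → 7
7 → 9
9 → 4
4 → 11
11 → 0
0 → 6
0 → 5
5 → 8
5 → 3
3 → 2
5 → 1

10, 7, 9, 4, 11, 0, 6, 5, 8, 3, 2, 1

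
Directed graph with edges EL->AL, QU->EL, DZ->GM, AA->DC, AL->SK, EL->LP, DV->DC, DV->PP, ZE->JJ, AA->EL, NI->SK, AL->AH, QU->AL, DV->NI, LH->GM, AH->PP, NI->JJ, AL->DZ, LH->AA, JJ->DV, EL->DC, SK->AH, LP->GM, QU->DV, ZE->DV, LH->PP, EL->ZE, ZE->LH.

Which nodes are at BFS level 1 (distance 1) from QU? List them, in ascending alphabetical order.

AL, DV, EL

Level 0: QU
Level 1: AL, DV, EL
Level 2: AH, DC, DZ, LP, NI, PP, SK, ZE
Level 3: GM, JJ, LH
Level 4: AA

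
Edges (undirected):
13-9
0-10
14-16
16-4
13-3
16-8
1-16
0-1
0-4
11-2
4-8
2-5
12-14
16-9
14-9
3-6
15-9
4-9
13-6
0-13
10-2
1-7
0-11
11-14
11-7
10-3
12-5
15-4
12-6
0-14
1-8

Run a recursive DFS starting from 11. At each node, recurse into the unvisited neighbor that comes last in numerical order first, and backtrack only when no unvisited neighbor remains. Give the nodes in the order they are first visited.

Visit 11
11 → 14
14 → 16
16 → 9
9 → 15
15 → 4
4 → 8
8 → 1
1 → 7
1 → 0
0 → 13
13 → 6
6 → 12
12 → 5
5 → 2
2 → 10
10 → 3

11, 14, 16, 9, 15, 4, 8, 1, 7, 0, 13, 6, 12, 5, 2, 10, 3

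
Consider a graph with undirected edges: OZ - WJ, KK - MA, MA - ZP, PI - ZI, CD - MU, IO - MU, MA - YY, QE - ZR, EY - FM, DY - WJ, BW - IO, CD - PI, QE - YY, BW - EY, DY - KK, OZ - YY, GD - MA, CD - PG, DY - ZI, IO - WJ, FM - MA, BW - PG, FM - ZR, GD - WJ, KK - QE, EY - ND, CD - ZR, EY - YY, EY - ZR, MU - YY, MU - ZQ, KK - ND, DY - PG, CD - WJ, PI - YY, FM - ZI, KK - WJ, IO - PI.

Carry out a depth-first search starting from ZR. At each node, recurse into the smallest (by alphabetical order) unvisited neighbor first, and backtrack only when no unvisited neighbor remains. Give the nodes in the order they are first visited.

Visit ZR
ZR → CD
CD → MU
MU → IO
IO → BW
BW → EY
EY → FM
FM → MA
MA → GD
GD → WJ
WJ → DY
DY → KK
KK → ND
KK → QE
QE → YY
YY → OZ
YY → PI
PI → ZI
DY → PG
MA → ZP
MU → ZQ

ZR -> CD -> MU -> IO -> BW -> EY -> FM -> MA -> GD -> WJ -> DY -> KK -> ND -> QE -> YY -> OZ -> PI -> ZI -> PG -> ZP -> ZQ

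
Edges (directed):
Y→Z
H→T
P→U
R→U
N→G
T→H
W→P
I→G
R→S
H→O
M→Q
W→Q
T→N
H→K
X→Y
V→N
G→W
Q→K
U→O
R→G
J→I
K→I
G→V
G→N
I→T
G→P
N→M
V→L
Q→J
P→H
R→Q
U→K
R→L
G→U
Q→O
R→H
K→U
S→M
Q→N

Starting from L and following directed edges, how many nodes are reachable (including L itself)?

BFS from L visits: L
Reachable nodes: 1 of 20 total.

1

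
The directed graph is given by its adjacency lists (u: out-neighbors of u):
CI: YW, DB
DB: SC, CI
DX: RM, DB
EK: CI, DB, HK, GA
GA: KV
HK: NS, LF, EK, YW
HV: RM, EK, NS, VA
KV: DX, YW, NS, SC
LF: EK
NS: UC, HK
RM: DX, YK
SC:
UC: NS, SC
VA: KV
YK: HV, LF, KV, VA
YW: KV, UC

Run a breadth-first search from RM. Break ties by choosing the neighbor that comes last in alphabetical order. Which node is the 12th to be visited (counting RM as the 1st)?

Visit RM; enqueue YK, DX → queue [YK, DX]
Visit YK; enqueue VA, LF, KV, HV → queue [DX, VA, LF, KV, HV]
Visit DX; enqueue DB → queue [VA, LF, KV, HV, DB]
Visit VA → queue [LF, KV, HV, DB]
Visit LF; enqueue EK → queue [KV, HV, DB, EK]
Visit KV; enqueue YW, SC, NS → queue [HV, DB, EK, YW, SC, NS]
Visit HV → queue [DB, EK, YW, SC, NS]
Visit DB; enqueue CI → queue [EK, YW, SC, NS, CI]
Visit EK; enqueue HK, GA → queue [YW, SC, NS, CI, HK, GA]
Visit YW; enqueue UC → queue [SC, NS, CI, HK, GA, UC]
Visit SC → queue [NS, CI, HK, GA, UC]
Visit NS → queue [CI, HK, GA, UC]
Visit CI → queue [HK, GA, UC]
Visit HK → queue [GA, UC]
Visit GA → queue [UC]
Visit UC → queue []

Visit order: RM, YK, DX, VA, LF, KV, HV, DB, EK, YW, SC, NS, CI, HK, GA, UC

NS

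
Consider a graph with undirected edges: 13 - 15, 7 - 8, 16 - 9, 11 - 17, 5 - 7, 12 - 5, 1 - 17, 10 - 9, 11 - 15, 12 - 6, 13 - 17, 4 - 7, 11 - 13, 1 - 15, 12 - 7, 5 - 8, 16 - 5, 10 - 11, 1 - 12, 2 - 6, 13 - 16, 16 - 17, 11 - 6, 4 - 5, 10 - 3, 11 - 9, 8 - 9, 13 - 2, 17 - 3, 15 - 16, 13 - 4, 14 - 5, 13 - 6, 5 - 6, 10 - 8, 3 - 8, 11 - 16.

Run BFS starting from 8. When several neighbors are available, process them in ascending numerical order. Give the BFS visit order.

Visit 8; enqueue 3, 5, 7, 9, 10 → queue [3, 5, 7, 9, 10]
Visit 3; enqueue 17 → queue [5, 7, 9, 10, 17]
Visit 5; enqueue 4, 6, 12, 14, 16 → queue [7, 9, 10, 17, 4, 6, 12, 14, 16]
Visit 7 → queue [9, 10, 17, 4, 6, 12, 14, 16]
Visit 9; enqueue 11 → queue [10, 17, 4, 6, 12, 14, 16, 11]
Visit 10 → queue [17, 4, 6, 12, 14, 16, 11]
Visit 17; enqueue 1, 13 → queue [4, 6, 12, 14, 16, 11, 1, 13]
Visit 4 → queue [6, 12, 14, 16, 11, 1, 13]
Visit 6; enqueue 2 → queue [12, 14, 16, 11, 1, 13, 2]
Visit 12 → queue [14, 16, 11, 1, 13, 2]
Visit 14 → queue [16, 11, 1, 13, 2]
Visit 16; enqueue 15 → queue [11, 1, 13, 2, 15]
Visit 11 → queue [1, 13, 2, 15]
Visit 1 → queue [13, 2, 15]
Visit 13 → queue [2, 15]
Visit 2 → queue [15]
Visit 15 → queue []

8 3 5 7 9 10 17 4 6 12 14 16 11 1 13 2 15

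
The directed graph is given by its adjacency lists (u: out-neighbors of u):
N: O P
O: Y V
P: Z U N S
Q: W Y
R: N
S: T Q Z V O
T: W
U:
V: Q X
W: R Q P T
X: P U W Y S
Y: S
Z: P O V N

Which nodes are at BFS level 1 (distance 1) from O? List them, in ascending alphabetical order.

V, Y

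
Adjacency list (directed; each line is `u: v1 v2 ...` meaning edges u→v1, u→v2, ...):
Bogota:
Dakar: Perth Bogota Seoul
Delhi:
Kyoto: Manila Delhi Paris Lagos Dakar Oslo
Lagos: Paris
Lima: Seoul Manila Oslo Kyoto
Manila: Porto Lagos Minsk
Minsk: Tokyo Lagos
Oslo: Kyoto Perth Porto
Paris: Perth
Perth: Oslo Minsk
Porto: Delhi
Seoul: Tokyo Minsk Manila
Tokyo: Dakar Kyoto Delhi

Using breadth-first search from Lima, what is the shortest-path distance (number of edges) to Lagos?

2

Level 0: Lima
Level 1: Kyoto, Manila, Oslo, Seoul
Level 2: Dakar, Delhi, Lagos, Minsk, Paris, Perth, Porto, Tokyo
Level 3: Bogota
Lagos first appears at level 2.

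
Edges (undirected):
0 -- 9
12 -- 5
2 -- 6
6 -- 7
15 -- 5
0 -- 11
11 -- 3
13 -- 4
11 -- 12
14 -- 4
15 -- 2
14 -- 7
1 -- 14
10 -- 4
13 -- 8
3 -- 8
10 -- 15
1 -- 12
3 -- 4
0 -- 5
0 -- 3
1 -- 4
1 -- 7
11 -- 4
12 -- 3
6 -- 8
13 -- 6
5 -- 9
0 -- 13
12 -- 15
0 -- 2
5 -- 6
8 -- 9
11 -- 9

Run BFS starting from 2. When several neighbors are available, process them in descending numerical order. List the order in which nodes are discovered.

Visit 2; enqueue 15, 6, 0 → queue [15, 6, 0]
Visit 15; enqueue 12, 10, 5 → queue [6, 0, 12, 10, 5]
Visit 6; enqueue 13, 8, 7 → queue [0, 12, 10, 5, 13, 8, 7]
Visit 0; enqueue 11, 9, 3 → queue [12, 10, 5, 13, 8, 7, 11, 9, 3]
Visit 12; enqueue 1 → queue [10, 5, 13, 8, 7, 11, 9, 3, 1]
Visit 10; enqueue 4 → queue [5, 13, 8, 7, 11, 9, 3, 1, 4]
Visit 5 → queue [13, 8, 7, 11, 9, 3, 1, 4]
Visit 13 → queue [8, 7, 11, 9, 3, 1, 4]
Visit 8 → queue [7, 11, 9, 3, 1, 4]
Visit 7; enqueue 14 → queue [11, 9, 3, 1, 4, 14]
Visit 11 → queue [9, 3, 1, 4, 14]
Visit 9 → queue [3, 1, 4, 14]
Visit 3 → queue [1, 4, 14]
Visit 1 → queue [4, 14]
Visit 4 → queue [14]
Visit 14 → queue []

2 15 6 0 12 10 5 13 8 7 11 9 3 1 4 14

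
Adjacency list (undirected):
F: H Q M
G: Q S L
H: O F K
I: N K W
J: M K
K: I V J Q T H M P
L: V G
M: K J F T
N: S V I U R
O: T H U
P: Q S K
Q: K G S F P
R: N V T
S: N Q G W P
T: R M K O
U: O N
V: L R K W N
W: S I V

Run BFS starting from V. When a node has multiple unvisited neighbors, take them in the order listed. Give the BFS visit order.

V L R K W N G T I J Q H M P S U O F

Visit V; enqueue L, R, K, W, N → queue [L, R, K, W, N]
Visit L; enqueue G → queue [R, K, W, N, G]
Visit R; enqueue T → queue [K, W, N, G, T]
Visit K; enqueue I, J, Q, H, M, P → queue [W, N, G, T, I, J, Q, H, M, P]
Visit W; enqueue S → queue [N, G, T, I, J, Q, H, M, P, S]
Visit N; enqueue U → queue [G, T, I, J, Q, H, M, P, S, U]
Visit G → queue [T, I, J, Q, H, M, P, S, U]
Visit T; enqueue O → queue [I, J, Q, H, M, P, S, U, O]
Visit I → queue [J, Q, H, M, P, S, U, O]
Visit J → queue [Q, H, M, P, S, U, O]
Visit Q; enqueue F → queue [H, M, P, S, U, O, F]
Visit H → queue [M, P, S, U, O, F]
Visit M → queue [P, S, U, O, F]
Visit P → queue [S, U, O, F]
Visit S → queue [U, O, F]
Visit U → queue [O, F]
Visit O → queue [F]
Visit F → queue []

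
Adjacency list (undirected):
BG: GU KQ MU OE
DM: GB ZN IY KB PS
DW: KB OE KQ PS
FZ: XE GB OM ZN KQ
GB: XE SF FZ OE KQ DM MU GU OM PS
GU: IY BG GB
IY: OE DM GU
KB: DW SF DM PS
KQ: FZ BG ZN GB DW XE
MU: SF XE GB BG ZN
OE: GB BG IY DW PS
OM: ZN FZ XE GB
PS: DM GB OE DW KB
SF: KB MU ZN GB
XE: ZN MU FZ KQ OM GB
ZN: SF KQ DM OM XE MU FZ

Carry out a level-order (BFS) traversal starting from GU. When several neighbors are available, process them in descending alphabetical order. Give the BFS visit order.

GU, IY, GB, BG, OE, DM, XE, SF, PS, OM, MU, KQ, FZ, DW, ZN, KB

Visit GU; enqueue IY, GB, BG → queue [IY, GB, BG]
Visit IY; enqueue OE, DM → queue [GB, BG, OE, DM]
Visit GB; enqueue XE, SF, PS, OM, MU, KQ, FZ → queue [BG, OE, DM, XE, SF, PS, OM, MU, KQ, FZ]
Visit BG → queue [OE, DM, XE, SF, PS, OM, MU, KQ, FZ]
Visit OE; enqueue DW → queue [DM, XE, SF, PS, OM, MU, KQ, FZ, DW]
Visit DM; enqueue ZN, KB → queue [XE, SF, PS, OM, MU, KQ, FZ, DW, ZN, KB]
Visit XE → queue [SF, PS, OM, MU, KQ, FZ, DW, ZN, KB]
Visit SF → queue [PS, OM, MU, KQ, FZ, DW, ZN, KB]
Visit PS → queue [OM, MU, KQ, FZ, DW, ZN, KB]
Visit OM → queue [MU, KQ, FZ, DW, ZN, KB]
Visit MU → queue [KQ, FZ, DW, ZN, KB]
Visit KQ → queue [FZ, DW, ZN, KB]
Visit FZ → queue [DW, ZN, KB]
Visit DW → queue [ZN, KB]
Visit ZN → queue [KB]
Visit KB → queue []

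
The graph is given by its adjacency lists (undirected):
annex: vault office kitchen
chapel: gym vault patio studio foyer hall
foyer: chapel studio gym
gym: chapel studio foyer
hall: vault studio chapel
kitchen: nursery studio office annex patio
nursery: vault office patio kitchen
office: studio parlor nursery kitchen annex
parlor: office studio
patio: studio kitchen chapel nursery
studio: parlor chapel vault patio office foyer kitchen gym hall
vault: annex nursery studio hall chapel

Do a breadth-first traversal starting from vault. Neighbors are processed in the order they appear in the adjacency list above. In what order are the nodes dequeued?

vault → annex → nursery → studio → hall → chapel → office → kitchen → patio → parlor → foyer → gym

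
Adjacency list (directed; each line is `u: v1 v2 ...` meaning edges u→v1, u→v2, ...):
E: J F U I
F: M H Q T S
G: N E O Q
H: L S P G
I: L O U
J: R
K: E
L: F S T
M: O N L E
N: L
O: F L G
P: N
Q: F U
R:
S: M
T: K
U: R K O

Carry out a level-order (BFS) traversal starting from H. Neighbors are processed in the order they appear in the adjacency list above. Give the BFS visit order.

Visit H; enqueue L, S, P, G → queue [L, S, P, G]
Visit L; enqueue F, T → queue [S, P, G, F, T]
Visit S; enqueue M → queue [P, G, F, T, M]
Visit P; enqueue N → queue [G, F, T, M, N]
Visit G; enqueue E, O, Q → queue [F, T, M, N, E, O, Q]
Visit F → queue [T, M, N, E, O, Q]
Visit T; enqueue K → queue [M, N, E, O, Q, K]
Visit M → queue [N, E, O, Q, K]
Visit N → queue [E, O, Q, K]
Visit E; enqueue J, U, I → queue [O, Q, K, J, U, I]
Visit O → queue [Q, K, J, U, I]
Visit Q → queue [K, J, U, I]
Visit K → queue [J, U, I]
Visit J; enqueue R → queue [U, I, R]
Visit U → queue [I, R]
Visit I → queue [R]
Visit R → queue []

H L S P G F T M N E O Q K J U I R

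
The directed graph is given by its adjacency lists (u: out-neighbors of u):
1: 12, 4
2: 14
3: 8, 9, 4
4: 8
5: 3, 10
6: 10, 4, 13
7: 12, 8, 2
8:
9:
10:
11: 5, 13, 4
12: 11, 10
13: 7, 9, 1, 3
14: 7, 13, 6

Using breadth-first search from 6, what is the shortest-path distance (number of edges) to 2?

3

Level 0: 6
Level 1: 4, 10, 13
Level 2: 1, 3, 7, 8, 9
Level 3: 2, 12
Level 4: 11, 14
Level 5: 5
2 first appears at level 3.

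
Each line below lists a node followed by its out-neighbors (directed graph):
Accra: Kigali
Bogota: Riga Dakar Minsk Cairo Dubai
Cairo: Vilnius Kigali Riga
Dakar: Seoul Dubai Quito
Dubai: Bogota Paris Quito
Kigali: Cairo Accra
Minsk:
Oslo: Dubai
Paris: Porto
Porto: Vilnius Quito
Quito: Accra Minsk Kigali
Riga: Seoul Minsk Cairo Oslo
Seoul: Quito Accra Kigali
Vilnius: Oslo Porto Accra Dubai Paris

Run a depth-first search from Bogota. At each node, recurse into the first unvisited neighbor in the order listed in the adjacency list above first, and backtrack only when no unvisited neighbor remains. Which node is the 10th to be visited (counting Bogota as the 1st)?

Dubai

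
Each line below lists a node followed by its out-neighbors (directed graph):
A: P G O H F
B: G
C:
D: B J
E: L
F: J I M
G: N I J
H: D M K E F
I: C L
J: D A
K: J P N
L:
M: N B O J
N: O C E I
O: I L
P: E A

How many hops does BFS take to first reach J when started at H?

Level 0: H
Level 1: D, E, F, K, M
Level 2: B, I, J, L, N, O, P
Level 3: A, C, G
J first appears at level 2.

2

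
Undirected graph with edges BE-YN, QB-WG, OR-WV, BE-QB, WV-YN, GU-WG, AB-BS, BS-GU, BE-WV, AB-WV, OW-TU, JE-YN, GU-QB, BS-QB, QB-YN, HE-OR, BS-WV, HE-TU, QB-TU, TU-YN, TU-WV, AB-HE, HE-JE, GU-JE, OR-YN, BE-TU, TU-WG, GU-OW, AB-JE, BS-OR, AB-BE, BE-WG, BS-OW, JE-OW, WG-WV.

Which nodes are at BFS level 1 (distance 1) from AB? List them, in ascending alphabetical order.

BE, BS, HE, JE, WV

Level 0: AB
Level 1: BE, BS, HE, JE, WV
Level 2: GU, OR, OW, QB, TU, WG, YN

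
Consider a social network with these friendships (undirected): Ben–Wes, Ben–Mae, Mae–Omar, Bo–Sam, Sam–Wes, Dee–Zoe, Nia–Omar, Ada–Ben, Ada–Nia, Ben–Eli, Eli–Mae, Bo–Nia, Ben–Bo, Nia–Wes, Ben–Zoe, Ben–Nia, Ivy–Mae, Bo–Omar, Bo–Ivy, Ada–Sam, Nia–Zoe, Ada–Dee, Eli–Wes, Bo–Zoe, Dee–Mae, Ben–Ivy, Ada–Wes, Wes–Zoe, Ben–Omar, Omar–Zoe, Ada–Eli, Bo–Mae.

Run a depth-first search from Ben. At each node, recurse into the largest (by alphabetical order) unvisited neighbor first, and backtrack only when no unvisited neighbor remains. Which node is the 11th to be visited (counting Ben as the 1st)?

Ivy

Visit Ben
Ben → Zoe
Zoe → Wes
Wes → Sam
Sam → Bo
Bo → Omar
Omar → Nia
Nia → Ada
Ada → Eli
Eli → Mae
Mae → Ivy
Mae → Dee

Visit order: Ben, Zoe, Wes, Sam, Bo, Omar, Nia, Ada, Eli, Mae, Ivy, Dee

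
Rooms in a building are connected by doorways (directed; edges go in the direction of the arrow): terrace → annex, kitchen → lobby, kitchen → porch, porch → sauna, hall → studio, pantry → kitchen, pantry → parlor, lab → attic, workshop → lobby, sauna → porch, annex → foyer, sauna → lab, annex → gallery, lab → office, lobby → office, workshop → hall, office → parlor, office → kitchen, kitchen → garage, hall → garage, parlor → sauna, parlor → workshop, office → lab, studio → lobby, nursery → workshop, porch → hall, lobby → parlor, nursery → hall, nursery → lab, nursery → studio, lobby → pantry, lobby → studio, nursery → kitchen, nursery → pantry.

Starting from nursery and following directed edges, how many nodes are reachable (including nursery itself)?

14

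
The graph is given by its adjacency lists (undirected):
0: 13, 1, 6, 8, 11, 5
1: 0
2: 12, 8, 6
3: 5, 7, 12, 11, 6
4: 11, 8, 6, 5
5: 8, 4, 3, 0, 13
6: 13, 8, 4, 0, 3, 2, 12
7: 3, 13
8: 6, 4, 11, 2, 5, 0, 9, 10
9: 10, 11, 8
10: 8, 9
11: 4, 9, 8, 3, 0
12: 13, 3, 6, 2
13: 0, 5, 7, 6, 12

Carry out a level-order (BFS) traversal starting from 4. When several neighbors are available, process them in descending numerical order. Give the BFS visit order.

4, 11, 8, 6, 5, 9, 3, 0, 10, 2, 13, 12, 7, 1

Visit 4; enqueue 11, 8, 6, 5 → queue [11, 8, 6, 5]
Visit 11; enqueue 9, 3, 0 → queue [8, 6, 5, 9, 3, 0]
Visit 8; enqueue 10, 2 → queue [6, 5, 9, 3, 0, 10, 2]
Visit 6; enqueue 13, 12 → queue [5, 9, 3, 0, 10, 2, 13, 12]
Visit 5 → queue [9, 3, 0, 10, 2, 13, 12]
Visit 9 → queue [3, 0, 10, 2, 13, 12]
Visit 3; enqueue 7 → queue [0, 10, 2, 13, 12, 7]
Visit 0; enqueue 1 → queue [10, 2, 13, 12, 7, 1]
Visit 10 → queue [2, 13, 12, 7, 1]
Visit 2 → queue [13, 12, 7, 1]
Visit 13 → queue [12, 7, 1]
Visit 12 → queue [7, 1]
Visit 7 → queue [1]
Visit 1 → queue []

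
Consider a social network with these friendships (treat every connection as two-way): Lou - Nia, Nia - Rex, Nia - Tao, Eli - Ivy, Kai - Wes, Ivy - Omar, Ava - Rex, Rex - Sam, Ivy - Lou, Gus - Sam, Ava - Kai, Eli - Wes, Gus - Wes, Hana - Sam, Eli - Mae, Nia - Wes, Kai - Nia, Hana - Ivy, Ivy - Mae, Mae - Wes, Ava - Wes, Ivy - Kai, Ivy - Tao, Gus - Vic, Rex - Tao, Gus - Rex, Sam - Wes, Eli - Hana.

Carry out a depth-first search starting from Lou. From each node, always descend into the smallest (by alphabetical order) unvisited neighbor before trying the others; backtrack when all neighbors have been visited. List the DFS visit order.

Visit Lou
Lou → Ivy
Ivy → Eli
Eli → Hana
Hana → Sam
Sam → Gus
Gus → Rex
Rex → Ava
Ava → Kai
Kai → Nia
Nia → Tao
Nia → Wes
Wes → Mae
Gus → Vic
Ivy → Omar

Lou → Ivy → Eli → Hana → Sam → Gus → Rex → Ava → Kai → Nia → Tao → Wes → Mae → Vic → Omar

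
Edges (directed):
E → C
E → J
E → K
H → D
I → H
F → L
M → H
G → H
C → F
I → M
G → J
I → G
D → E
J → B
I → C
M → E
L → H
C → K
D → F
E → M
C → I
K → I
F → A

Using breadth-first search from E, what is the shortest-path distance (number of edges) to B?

2

Level 0: E
Level 1: C, J, K, M
Level 2: B, F, H, I
Level 3: A, D, G, L
B first appears at level 2.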